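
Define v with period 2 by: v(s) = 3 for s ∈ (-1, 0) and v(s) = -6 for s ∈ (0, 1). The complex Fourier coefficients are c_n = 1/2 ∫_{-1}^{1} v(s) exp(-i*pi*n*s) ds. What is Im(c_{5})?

9/(5*pi)

Since v is real-valued, Im(c_{5}) = -1/2 ∫_{-1}^{1} v(s) sin(5*pi*s) ds = -b_{5}/2.
Split the integral at the breakpoints.
Directly, an antiderivative of (3) sin(5*pi*s) is -3*cos(5*pi*s)/(5*pi); evaluating from -1 to 0: ∫_{-1}^{0} (3) sin(5*pi*s) ds = (-3/(5*pi)) - (3/(5*pi)) = -6/(5*pi).
Directly, an antiderivative of (-6) sin(5*pi*s) is 6*cos(5*pi*s)/(5*pi); evaluating from 0 to 1: ∫_{0}^{1} (-6) sin(5*pi*s) ds = (-6/(5*pi)) - (6/(5*pi)) = -12/(5*pi).
So ∫_{-1}^{1} v(s) sin(5*pi*s) ds = -18/(5*pi).
Hence Im(c_{5}) = (-1/2)·(-18/(5*pi)) = 9/(5*pi).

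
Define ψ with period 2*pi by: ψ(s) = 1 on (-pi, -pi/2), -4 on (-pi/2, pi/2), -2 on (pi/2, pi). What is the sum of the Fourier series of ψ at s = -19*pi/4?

1

s = -19*pi/4 differs from s = -3*pi/4 by -2 full period(s), and the series is 2*pi-periodic.
ψ is continuous at s = -3*pi/4 with value 1, so the series converges to 1 there.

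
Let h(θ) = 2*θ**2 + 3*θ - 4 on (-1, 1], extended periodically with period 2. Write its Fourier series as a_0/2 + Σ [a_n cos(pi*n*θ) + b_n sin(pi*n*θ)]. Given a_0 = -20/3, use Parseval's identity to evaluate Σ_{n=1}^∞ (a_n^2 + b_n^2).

Parseval: a_0^2/2 + Σ_{n≥1} (a_n^2+b_n^2) = ∫_{-1}^{1} h(θ)^2 dθ = 434/15.
Subtract a_0^2/2 = 200/9: Σ (a_n^2+b_n^2) = 302/45.

302/45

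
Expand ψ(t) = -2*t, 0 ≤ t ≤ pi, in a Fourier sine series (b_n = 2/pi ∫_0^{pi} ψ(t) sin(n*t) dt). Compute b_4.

b_4 = 2/pi ∫_0^{pi} (-2*t) sin(4*t) dt.
Integrating by parts (boundary term plus one more integral), an antiderivative of (-2*t) sin(4*t) is t*cos(4*t)/2 - sin(4*t)/8; evaluating from 0 to pi: ∫_{0}^{pi} (-2*t) sin(4*t) dt = (pi/2) - (0) = pi/2.
Hence b_4 = (2/pi)·(pi/2) = 1.

1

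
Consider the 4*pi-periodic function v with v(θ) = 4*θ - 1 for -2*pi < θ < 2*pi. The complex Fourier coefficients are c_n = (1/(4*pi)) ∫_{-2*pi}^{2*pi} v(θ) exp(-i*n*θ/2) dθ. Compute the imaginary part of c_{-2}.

Since v is real-valued, Im(c_{-2}) = -(1/(4*pi)) ∫_{-2*pi}^{2*pi} v(θ) sin(-θ) dθ = b_{2}/2.
Integrating by parts (boundary term plus one more integral), an antiderivative of (4*θ - 1) sin(-θ) is 4*θ*cos(θ) - 4*sin(θ) - cos(θ); evaluating from -2*pi to 2*pi: ∫_{-2*pi}^{2*pi} (4*θ - 1) sin(-θ) dθ = (-1 + 8*pi) - (-8*pi - 1) = 16*pi.
Hence Im(c_{-2}) = (-1/(4*pi))·(16*pi) = -4.

-4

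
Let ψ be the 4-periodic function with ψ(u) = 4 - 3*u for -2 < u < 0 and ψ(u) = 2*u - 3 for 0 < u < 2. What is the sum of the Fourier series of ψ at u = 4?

u = 4 differs from u = 0 by 1 full period(s), and the series is 4-periodic.
At u = 0 the one-sided limits are ψ(0^-) = 4 and ψ(0^+) = -3.
By Dirichlet's theorem the series converges to their average, [(4) + (-3)]/2 = 1/2.

1/2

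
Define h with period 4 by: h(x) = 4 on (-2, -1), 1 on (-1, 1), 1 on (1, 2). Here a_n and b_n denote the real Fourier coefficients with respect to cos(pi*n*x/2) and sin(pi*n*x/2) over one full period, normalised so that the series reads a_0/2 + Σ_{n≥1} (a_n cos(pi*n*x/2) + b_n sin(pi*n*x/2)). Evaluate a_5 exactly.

-3/(5*pi)

a_5 = 1/2 ∫_{-2}^{2} h(x) cos(5*pi*x/2) dx.
Split the integral at the breakpoints.
Directly, an antiderivative of (4) cos(5*pi*x/2) is 8*sin(5*pi*x/2)/(5*pi); evaluating from -2 to -1: ∫_{-2}^{-1} (4) cos(5*pi*x/2) dx = (-8/(5*pi)) - (0) = -8/(5*pi).
Directly, an antiderivative of (1) cos(5*pi*x/2) is 2*sin(5*pi*x/2)/(5*pi); evaluating from -1 to 1: ∫_{-1}^{1} (1) cos(5*pi*x/2) dx = (2/(5*pi)) - (-2/(5*pi)) = 4/(5*pi).
Directly, an antiderivative of (1) cos(5*pi*x/2) is 2*sin(5*pi*x/2)/(5*pi); evaluating from 1 to 2: ∫_{1}^{2} (1) cos(5*pi*x/2) dx = (0) - (2/(5*pi)) = -2/(5*pi).
Summing the pieces and multiplying by (1/2) gives a_5 = -3/(5*pi).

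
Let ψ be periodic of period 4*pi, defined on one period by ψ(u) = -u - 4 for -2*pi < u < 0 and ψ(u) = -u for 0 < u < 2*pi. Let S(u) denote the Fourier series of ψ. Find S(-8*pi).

-2

u = -8*pi differs from u = 0 by -2 full period(s), and the series is 4*pi-periodic.
At u = 0 the one-sided limits are ψ(0^-) = -4 and ψ(0^+) = 0.
By Dirichlet's theorem the series converges to their average, [(-4) + (0)]/2 = -2.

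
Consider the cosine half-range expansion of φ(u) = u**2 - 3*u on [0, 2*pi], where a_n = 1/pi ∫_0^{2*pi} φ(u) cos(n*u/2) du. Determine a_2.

4

a_2 = 1/pi ∫_0^{2*pi} (u**2 - 3*u) cos(u) du.
Integrating by parts twice (tabular method), an antiderivative of (u**2 - 3*u) cos(u) is u**2*sin(u) - 3*u*sin(u) + 2*u*cos(u) - 2*sin(u) - 3*cos(u); evaluating from 0 to 2*pi: ∫_{0}^{2*pi} (u**2 - 3*u) cos(u) du = (-3 + 4*pi) - (-3) = 4*pi.
Hence a_2 = (1/pi)·(4*pi) = 4.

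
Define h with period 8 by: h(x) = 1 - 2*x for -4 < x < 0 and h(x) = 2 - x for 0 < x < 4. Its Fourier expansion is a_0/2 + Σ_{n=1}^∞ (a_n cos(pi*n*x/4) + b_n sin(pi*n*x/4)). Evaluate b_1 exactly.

-10/pi

b_1 = 1/4 ∫_{-4}^{4} h(x) sin(pi*x/4) dx.
Split the integral at the breakpoints.
Integrating by parts (boundary term plus one more integral), an antiderivative of (1 - 2*x) sin(pi*x/4) is 8*x*cos(pi*x/4)/pi - 32*sin(pi*x/4)/pi**2 - 4*cos(pi*x/4)/pi; evaluating from -4 to 0: ∫_{-4}^{0} (1 - 2*x) sin(pi*x/4) dx = (-4/pi) - (36/pi) = -40/pi.
Integrating by parts (boundary term plus one more integral), an antiderivative of (2 - x) sin(pi*x/4) is 4*x*cos(pi*x/4)/pi - 16*sin(pi*x/4)/pi**2 - 8*cos(pi*x/4)/pi; evaluating from 0 to 4: ∫_{0}^{4} (2 - x) sin(pi*x/4) dx = (-8/pi) - (-8/pi) = 0.
Summing the pieces and multiplying by (1/4) gives b_1 = -10/pi.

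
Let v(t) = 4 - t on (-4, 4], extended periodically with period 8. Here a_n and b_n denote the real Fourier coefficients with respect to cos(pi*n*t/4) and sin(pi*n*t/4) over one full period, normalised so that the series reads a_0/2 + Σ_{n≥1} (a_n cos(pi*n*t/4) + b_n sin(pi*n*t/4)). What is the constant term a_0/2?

4

a_0 = 1/4 ∫_{-4}^{4} v(t) dt = 1/4 · (32) = 8.
So the constant term a_0/2 = 4.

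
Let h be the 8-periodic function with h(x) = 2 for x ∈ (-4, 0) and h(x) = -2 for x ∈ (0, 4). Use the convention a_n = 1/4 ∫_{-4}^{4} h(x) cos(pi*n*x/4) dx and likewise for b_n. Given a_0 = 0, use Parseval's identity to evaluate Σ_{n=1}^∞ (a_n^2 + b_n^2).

8

Parseval: a_0^2/2 + Σ_{n≥1} (a_n^2+b_n^2) = 1/4 ∫_{-4}^{4} h(x)^2 dx = 8.
Subtract a_0^2/2 = 0: Σ (a_n^2+b_n^2) = 8.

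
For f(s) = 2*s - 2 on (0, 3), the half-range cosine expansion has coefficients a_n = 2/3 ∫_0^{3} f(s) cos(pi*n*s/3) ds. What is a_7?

a_7 = 2/3 ∫_0^{3} (2*s - 2) cos(7*pi*s/3) ds.
Integrating by parts (boundary term plus one more integral), an antiderivative of (2*s - 2) cos(7*pi*s/3) is 6*s*sin(7*pi*s/3)/(7*pi) - 6*sin(7*pi*s/3)/(7*pi) + 18*cos(7*pi*s/3)/(49*pi**2); evaluating from 0 to 3: ∫_{0}^{3} (2*s - 2) cos(7*pi*s/3) ds = (-18/(49*pi**2)) - (18/(49*pi**2)) = -36/(49*pi**2).
Hence a_7 = (2/3)·(-36/(49*pi**2)) = -24/(49*pi**2).

-24/(49*pi**2)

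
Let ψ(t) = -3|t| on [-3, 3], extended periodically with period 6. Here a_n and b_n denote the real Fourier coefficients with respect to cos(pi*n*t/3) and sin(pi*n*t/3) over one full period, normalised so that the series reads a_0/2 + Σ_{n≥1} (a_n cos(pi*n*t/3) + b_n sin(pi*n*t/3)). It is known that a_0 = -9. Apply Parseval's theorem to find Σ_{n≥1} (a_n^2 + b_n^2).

Parseval: a_0^2/2 + Σ_{n≥1} (a_n^2+b_n^2) = 1/3 ∫_{-3}^{3} ψ(t)^2 dt = 54.
Subtract a_0^2/2 = 81/2: Σ (a_n^2+b_n^2) = 27/2.

27/2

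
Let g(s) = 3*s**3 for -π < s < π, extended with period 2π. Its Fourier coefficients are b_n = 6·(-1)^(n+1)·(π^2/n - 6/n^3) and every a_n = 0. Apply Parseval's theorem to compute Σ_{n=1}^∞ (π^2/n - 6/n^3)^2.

pi**6/14

Parseval: Σ b_n^2 = (1/π) ∫_{-π}^{π} g(s)^2 ds = 18*pi**6/7.
b_n^2 = 36·(π^2/n - 6/n^3)^2, so the sum equals (18*pi**6/7)/36 = pi**6/14.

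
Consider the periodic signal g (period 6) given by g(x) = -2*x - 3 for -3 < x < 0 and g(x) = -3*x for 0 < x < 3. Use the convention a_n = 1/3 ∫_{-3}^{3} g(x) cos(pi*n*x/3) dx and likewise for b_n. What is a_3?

a_3 = 1/3 ∫_{-3}^{3} g(x) cos(pi*x) dx.
Split the integral at the breakpoints.
Integrating by parts (boundary term plus one more integral), an antiderivative of (-2*x - 3) cos(pi*x) is -2*x*sin(pi*x)/pi - 3*sin(pi*x)/pi - 2*cos(pi*x)/pi**2; evaluating from -3 to 0: ∫_{-3}^{0} (-2*x - 3) cos(pi*x) dx = (-2/pi**2) - (2/pi**2) = -4/pi**2.
Integrating by parts (boundary term plus one more integral), an antiderivative of (-3*x) cos(pi*x) is -3*x*sin(pi*x)/pi - 3*cos(pi*x)/pi**2; evaluating from 0 to 3: ∫_{0}^{3} (-3*x) cos(pi*x) dx = (3/pi**2) - (-3/pi**2) = 6/pi**2.
Summing the pieces and multiplying by (1/3) gives a_3 = 2/(3*pi**2).

2/(3*pi**2)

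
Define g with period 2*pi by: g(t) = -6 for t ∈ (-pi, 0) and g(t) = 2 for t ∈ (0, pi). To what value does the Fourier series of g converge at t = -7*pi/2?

t = -7*pi/2 differs from t = pi/2 by -2 full period(s), and the series is 2*pi-periodic.
g is continuous at t = pi/2 with value 2, so the series converges to 2 there.

2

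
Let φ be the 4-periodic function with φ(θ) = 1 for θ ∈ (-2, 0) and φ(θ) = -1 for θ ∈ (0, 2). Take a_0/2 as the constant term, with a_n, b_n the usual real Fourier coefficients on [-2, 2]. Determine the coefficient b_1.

b_1 = 1/2 ∫_{-2}^{2} φ(θ) sin(pi*θ/2) dθ.
φ is odd and sin(pi*θ/2) is odd, so the integrand is even and b_1 = ∫_0^{2} φ(θ) sin(pi*θ/2) dθ.
Directly, an antiderivative of (-1) sin(pi*θ/2) is 2*cos(pi*θ/2)/pi; evaluating from 0 to 2: ∫_{0}^{2} (-1) sin(pi*θ/2) dθ = (-2/pi) - (2/pi) = -4/pi.
Hence b_1 = -4/pi.

-4/pi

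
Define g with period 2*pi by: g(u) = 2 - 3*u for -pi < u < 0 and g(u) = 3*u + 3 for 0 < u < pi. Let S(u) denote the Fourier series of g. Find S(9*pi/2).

3 + 3*pi/2

u = 9*pi/2 differs from u = pi/2 by 2 full period(s), and the series is 2*pi-periodic.
g is continuous at u = pi/2 with value 3 + 3*pi/2, so the series converges to 3 + 3*pi/2 there.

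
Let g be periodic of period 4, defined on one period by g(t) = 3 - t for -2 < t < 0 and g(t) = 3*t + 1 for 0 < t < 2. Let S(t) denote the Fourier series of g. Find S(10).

6

t = 10 differs from t = 2 by 2 full period(s), and the series is 4-periodic.
At t = 2 the one-sided limits are g(2^-) = 7 and g(2^+) = 5.
By Dirichlet's theorem the series converges to their average, [(7) + (5)]/2 = 6.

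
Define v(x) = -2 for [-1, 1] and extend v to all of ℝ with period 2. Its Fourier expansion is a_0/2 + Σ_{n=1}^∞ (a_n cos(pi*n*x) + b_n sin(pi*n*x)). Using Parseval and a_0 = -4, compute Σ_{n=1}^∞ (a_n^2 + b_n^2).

Parseval: a_0^2/2 + Σ_{n≥1} (a_n^2+b_n^2) = ∫_{-1}^{1} v(x)^2 dx = 8.
Subtract a_0^2/2 = 8: Σ (a_n^2+b_n^2) = 0.

0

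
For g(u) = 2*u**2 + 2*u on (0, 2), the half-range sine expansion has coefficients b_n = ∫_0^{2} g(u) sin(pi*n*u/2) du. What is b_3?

b_3 = ∫_0^{2} (2*u**2 + 2*u) sin(3*pi*u/2) du.
Integrating by parts twice (tabular method), an antiderivative of (2*u**2 + 2*u) sin(3*pi*u/2) is -4*u**2*cos(3*pi*u/2)/(3*pi) + 16*u*sin(3*pi*u/2)/(9*pi**2) - 4*u*cos(3*pi*u/2)/(3*pi) + 8*sin(3*pi*u/2)/(9*pi**2) + 32*cos(3*pi*u/2)/(27*pi**3); evaluating from 0 to 2: ∫_{0}^{2} (2*u**2 + 2*u) sin(3*pi*u/2) du = (-32/(27*pi**3) + 8/pi) - (32/(27*pi**3)) = -64/(27*pi**3) + 8/pi.
Hence b_3 = -64/(27*pi**3) + 8/pi.

-64/(27*pi**3) + 8/pi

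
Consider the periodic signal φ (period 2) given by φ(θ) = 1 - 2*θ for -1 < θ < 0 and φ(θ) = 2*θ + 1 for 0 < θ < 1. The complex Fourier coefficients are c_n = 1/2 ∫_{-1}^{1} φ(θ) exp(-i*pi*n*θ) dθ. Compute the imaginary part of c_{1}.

Since φ is real-valued, Im(c_{1}) = -1/2 ∫_{-1}^{1} φ(θ) sin(pi*θ) dθ = -b_{1}/2.
(φ is even, so the integrand is odd over a symmetric interval and the integral vanishes.)

0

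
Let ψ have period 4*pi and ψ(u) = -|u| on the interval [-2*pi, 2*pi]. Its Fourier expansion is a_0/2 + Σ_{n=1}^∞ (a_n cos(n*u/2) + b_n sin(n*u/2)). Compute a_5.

a_5 = (1/(2*pi)) ∫_{-2*pi}^{2*pi} ψ(u) cos(5*u/2) du.
ψ is even and cos(5*u/2) is even, so the integrand is even and a_5 = 1/pi ∫_0^{2*pi} ψ(u) cos(5*u/2) du.
Integrating by parts (boundary term plus one more integral), an antiderivative of (-u) cos(5*u/2) is -2*u*sin(5*u/2)/5 - 4*cos(5*u/2)/25; evaluating from 0 to 2*pi: ∫_{0}^{2*pi} (-u) cos(5*u/2) du = (4/25) - (-4/25) = 8/25.
Hence a_5 = (1/pi)·(8/25) = 8/(25*pi).

8/(25*pi)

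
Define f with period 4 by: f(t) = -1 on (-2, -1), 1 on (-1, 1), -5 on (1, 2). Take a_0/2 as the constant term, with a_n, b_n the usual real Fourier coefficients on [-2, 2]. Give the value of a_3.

-8/(3*pi)

a_3 = 1/2 ∫_{-2}^{2} f(t) cos(3*pi*t/2) dt.
Split the integral at the breakpoints.
Directly, an antiderivative of (-1) cos(3*pi*t/2) is -2*sin(3*pi*t/2)/(3*pi); evaluating from -2 to -1: ∫_{-2}^{-1} (-1) cos(3*pi*t/2) dt = (-2/(3*pi)) - (0) = -2/(3*pi).
Directly, an antiderivative of (1) cos(3*pi*t/2) is 2*sin(3*pi*t/2)/(3*pi); evaluating from -1 to 1: ∫_{-1}^{1} (1) cos(3*pi*t/2) dt = (-2/(3*pi)) - (2/(3*pi)) = -4/(3*pi).
Directly, an antiderivative of (-5) cos(3*pi*t/2) is -10*sin(3*pi*t/2)/(3*pi); evaluating from 1 to 2: ∫_{1}^{2} (-5) cos(3*pi*t/2) dt = (0) - (10/(3*pi)) = -10/(3*pi).
Summing the pieces and multiplying by (1/2) gives a_3 = -8/(3*pi).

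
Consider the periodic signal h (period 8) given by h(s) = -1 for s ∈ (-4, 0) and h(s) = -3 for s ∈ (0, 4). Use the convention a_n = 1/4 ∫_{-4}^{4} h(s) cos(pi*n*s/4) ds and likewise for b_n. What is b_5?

-4/(5*pi)

b_5 = 1/4 ∫_{-4}^{4} h(s) sin(5*pi*s/4) ds.
Split the integral at the breakpoints.
Directly, an antiderivative of (-1) sin(5*pi*s/4) is 4*cos(5*pi*s/4)/(5*pi); evaluating from -4 to 0: ∫_{-4}^{0} (-1) sin(5*pi*s/4) ds = (4/(5*pi)) - (-4/(5*pi)) = 8/(5*pi).
Directly, an antiderivative of (-3) sin(5*pi*s/4) is 12*cos(5*pi*s/4)/(5*pi); evaluating from 0 to 4: ∫_{0}^{4} (-3) sin(5*pi*s/4) ds = (-12/(5*pi)) - (12/(5*pi)) = -24/(5*pi).
Summing the pieces and multiplying by (1/4) gives b_5 = -4/(5*pi).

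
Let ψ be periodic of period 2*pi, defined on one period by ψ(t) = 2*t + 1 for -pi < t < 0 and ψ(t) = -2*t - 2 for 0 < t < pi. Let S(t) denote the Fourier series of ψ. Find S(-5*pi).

-2*pi - 1/2

t = -5*pi differs from t = -pi by -2 full period(s), and the series is 2*pi-periodic.
At t = -pi the one-sided limits are ψ(-pi^-) = -2*pi - 2 and ψ(-pi^+) = 1 - 2*pi.
By Dirichlet's theorem the series converges to their average, [(-2*pi - 2) + (1 - 2*pi)]/2 = -2*pi - 1/2.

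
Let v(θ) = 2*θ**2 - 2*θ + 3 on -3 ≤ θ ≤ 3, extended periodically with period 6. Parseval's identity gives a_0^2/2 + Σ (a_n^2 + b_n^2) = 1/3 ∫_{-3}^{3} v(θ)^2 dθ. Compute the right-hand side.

1218/5

1/3 ∫_{-3}^{3} v(θ)^2 dθ = 1/3 · (3654/5) = 1218/5.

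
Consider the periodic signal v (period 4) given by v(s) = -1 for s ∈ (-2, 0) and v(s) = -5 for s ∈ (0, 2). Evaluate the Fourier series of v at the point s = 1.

-5

v is continuous at s = 1 with value -5, so the series converges to -5 there.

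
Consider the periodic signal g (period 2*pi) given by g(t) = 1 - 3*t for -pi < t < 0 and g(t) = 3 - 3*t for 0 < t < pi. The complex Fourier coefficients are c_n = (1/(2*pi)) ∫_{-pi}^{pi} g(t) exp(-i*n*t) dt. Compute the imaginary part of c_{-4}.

Since g is real-valued, Im(c_{-4}) = -(1/(2*pi)) ∫_{-pi}^{pi} g(t) sin(-4*t) dt = b_{4}/2.
Split the integral at the breakpoints.
Integrating by parts (boundary term plus one more integral), an antiderivative of (1 - 3*t) sin(-4*t) is -3*t*cos(4*t)/4 + 3*sin(4*t)/16 + cos(4*t)/4; evaluating from -pi to 0: ∫_{-pi}^{0} (1 - 3*t) sin(-4*t) dt = (1/4) - (1/4 + 3*pi/4) = -3*pi/4.
Integrating by parts (boundary term plus one more integral), an antiderivative of (3 - 3*t) sin(-4*t) is -3*t*cos(4*t)/4 + 3*sin(4*t)/16 + 3*cos(4*t)/4; evaluating from 0 to pi: ∫_{0}^{pi} (3 - 3*t) sin(-4*t) dt = (3/4 - 3*pi/4) - (3/4) = -3*pi/4.
So ∫_{-pi}^{pi} g(t) sin(-4*t) dt = -3*pi/2.
Hence Im(c_{-4}) = (-1/(2*pi))·(-3*pi/2) = 3/4.

3/4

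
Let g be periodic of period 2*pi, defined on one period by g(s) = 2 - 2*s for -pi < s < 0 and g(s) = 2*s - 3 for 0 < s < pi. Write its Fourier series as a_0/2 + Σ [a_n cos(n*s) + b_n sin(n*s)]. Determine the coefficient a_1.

-8/pi

a_1 = 1/pi ∫_{-pi}^{pi} g(s) cos(s) ds.
Split the integral at the breakpoints.
Integrating by parts (boundary term plus one more integral), an antiderivative of (2 - 2*s) cos(s) is -2*s*sin(s) + 2*sin(s) - 2*cos(s); evaluating from -pi to 0: ∫_{-pi}^{0} (2 - 2*s) cos(s) ds = (-2) - (2) = -4.
Integrating by parts (boundary term plus one more integral), an antiderivative of (2*s - 3) cos(s) is 2*s*sin(s) - 3*sin(s) + 2*cos(s); evaluating from 0 to pi: ∫_{0}^{pi} (2*s - 3) cos(s) ds = (-2) - (2) = -4.
Summing the pieces and multiplying by (1/pi) gives a_1 = -8/pi.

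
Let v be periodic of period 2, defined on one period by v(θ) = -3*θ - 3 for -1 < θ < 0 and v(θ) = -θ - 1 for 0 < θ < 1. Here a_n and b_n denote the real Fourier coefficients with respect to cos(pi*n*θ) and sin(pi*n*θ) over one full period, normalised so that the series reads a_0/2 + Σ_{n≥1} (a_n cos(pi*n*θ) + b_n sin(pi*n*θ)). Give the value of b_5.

b_5 = ∫_{-1}^{1} v(θ) sin(5*pi*θ) dθ.
Split the integral at the breakpoints.
Integrating by parts (boundary term plus one more integral), an antiderivative of (-3*θ - 3) sin(5*pi*θ) is 3*θ*cos(5*pi*θ)/(5*pi) - 3*sin(5*pi*θ)/(25*pi**2) + 3*cos(5*pi*θ)/(5*pi); evaluating from -1 to 0: ∫_{-1}^{0} (-3*θ - 3) sin(5*pi*θ) dθ = (3/(5*pi)) - (0) = 3/(5*pi).
Integrating by parts (boundary term plus one more integral), an antiderivative of (-θ - 1) sin(5*pi*θ) is θ*cos(5*pi*θ)/(5*pi) - sin(5*pi*θ)/(25*pi**2) + cos(5*pi*θ)/(5*pi); evaluating from 0 to 1: ∫_{0}^{1} (-θ - 1) sin(5*pi*θ) dθ = (-2/(5*pi)) - (1/(5*pi)) = -3/(5*pi).
Summing the pieces gives b_5 = 0.

0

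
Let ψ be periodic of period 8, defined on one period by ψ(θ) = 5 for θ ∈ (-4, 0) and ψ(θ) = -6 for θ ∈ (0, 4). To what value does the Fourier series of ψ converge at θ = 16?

θ = 16 differs from θ = 0 by 2 full period(s), and the series is 8-periodic.
At θ = 0 the one-sided limits are ψ(0^-) = 5 and ψ(0^+) = -6.
By Dirichlet's theorem the series converges to their average, [(5) + (-6)]/2 = -1/2.

-1/2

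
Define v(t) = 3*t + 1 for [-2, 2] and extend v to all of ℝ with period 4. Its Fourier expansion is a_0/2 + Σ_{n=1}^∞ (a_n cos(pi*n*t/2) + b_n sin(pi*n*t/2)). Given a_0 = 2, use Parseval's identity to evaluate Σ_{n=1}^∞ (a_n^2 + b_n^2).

24

Parseval: a_0^2/2 + Σ_{n≥1} (a_n^2+b_n^2) = 1/2 ∫_{-2}^{2} v(t)^2 dt = 26.
Subtract a_0^2/2 = 2: Σ (a_n^2+b_n^2) = 24.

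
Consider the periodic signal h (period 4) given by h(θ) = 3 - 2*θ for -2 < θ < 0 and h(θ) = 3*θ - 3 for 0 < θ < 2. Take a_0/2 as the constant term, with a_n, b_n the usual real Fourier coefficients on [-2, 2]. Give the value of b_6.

b_6 = 1/2 ∫_{-2}^{2} h(θ) sin(3*pi*θ) dθ.
Split the integral at the breakpoints.
Integrating by parts (boundary term plus one more integral), an antiderivative of (3 - 2*θ) sin(3*pi*θ) is 2*θ*cos(3*pi*θ)/(3*pi) - 2*sin(3*pi*θ)/(9*pi**2) - cos(3*pi*θ)/pi; evaluating from -2 to 0: ∫_{-2}^{0} (3 - 2*θ) sin(3*pi*θ) dθ = (-1/pi) - (-7/(3*pi)) = 4/(3*pi).
Integrating by parts (boundary term plus one more integral), an antiderivative of (3*θ - 3) sin(3*pi*θ) is -θ*cos(3*pi*θ)/pi + sin(3*pi*θ)/(3*pi**2) + cos(3*pi*θ)/pi; evaluating from 0 to 2: ∫_{0}^{2} (3*θ - 3) sin(3*pi*θ) dθ = (-1/pi) - (1/pi) = -2/pi.
Summing the pieces and multiplying by (1/2) gives b_6 = -1/(3*pi).

-1/(3*pi)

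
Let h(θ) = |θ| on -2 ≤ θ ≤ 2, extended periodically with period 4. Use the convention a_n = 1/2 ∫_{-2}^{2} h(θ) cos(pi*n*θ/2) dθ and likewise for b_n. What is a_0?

a_0 = 1/2 ∫_{-2}^{2} h(θ) dθ = 1/2 · (4) = 2.

2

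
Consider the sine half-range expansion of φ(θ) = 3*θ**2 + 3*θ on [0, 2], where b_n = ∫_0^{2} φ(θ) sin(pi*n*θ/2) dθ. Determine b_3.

b_3 = ∫_0^{2} (3*θ**2 + 3*θ) sin(3*pi*θ/2) dθ.
Integrating by parts twice (tabular method), an antiderivative of (3*θ**2 + 3*θ) sin(3*pi*θ/2) is -2*θ**2*cos(3*pi*θ/2)/pi + 8*θ*sin(3*pi*θ/2)/(3*pi**2) - 2*θ*cos(3*pi*θ/2)/pi + 4*sin(3*pi*θ/2)/(3*pi**2) + 16*cos(3*pi*θ/2)/(9*pi**3); evaluating from 0 to 2: ∫_{0}^{2} (3*θ**2 + 3*θ) sin(3*pi*θ/2) dθ = (-16/(9*pi**3) + 12/pi) - (16/(9*pi**3)) = -32/(9*pi**3) + 12/pi.
Hence b_3 = -32/(9*pi**3) + 12/pi.

-32/(9*pi**3) + 12/pi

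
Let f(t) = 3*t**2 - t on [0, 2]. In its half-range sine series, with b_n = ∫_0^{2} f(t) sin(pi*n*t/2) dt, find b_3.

4*(-8 + 15*pi**2)/(9*pi**3)

b_3 = ∫_0^{2} (3*t**2 - t) sin(3*pi*t/2) dt.
Integrating by parts twice (tabular method), an antiderivative of (3*t**2 - t) sin(3*pi*t/2) is -2*t**2*cos(3*pi*t/2)/pi + 8*t*sin(3*pi*t/2)/(3*pi**2) + 2*t*cos(3*pi*t/2)/(3*pi) - 4*sin(3*pi*t/2)/(9*pi**2) + 16*cos(3*pi*t/2)/(9*pi**3); evaluating from 0 to 2: ∫_{0}^{2} (3*t**2 - t) sin(3*pi*t/2) dt = (4*(-4 + 15*pi**2)/(9*pi**3)) - (16/(9*pi**3)) = 4*(-8 + 15*pi**2)/(9*pi**3).
Hence b_3 = 4*(-8 + 15*pi**2)/(9*pi**3).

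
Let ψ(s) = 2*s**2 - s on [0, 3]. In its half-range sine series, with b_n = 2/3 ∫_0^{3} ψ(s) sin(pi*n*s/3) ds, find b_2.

b_2 = 2/3 ∫_0^{3} (2*s**2 - s) sin(2*pi*s/3) ds.
Integrating by parts twice (tabular method), an antiderivative of (2*s**2 - s) sin(2*pi*s/3) is -3*s**2*cos(2*pi*s/3)/pi + 9*s*sin(2*pi*s/3)/pi**2 + 3*s*cos(2*pi*s/3)/(2*pi) - 9*sin(2*pi*s/3)/(4*pi**2) + 27*cos(2*pi*s/3)/(2*pi**3); evaluating from 0 to 3: ∫_{0}^{3} (2*s**2 - s) sin(2*pi*s/3) ds = (9*(3 - 5*pi**2)/(2*pi**3)) - (27/(2*pi**3)) = -45/(2*pi).
Hence b_2 = (2/3)·(-45/(2*pi)) = -15/pi.

-15/pi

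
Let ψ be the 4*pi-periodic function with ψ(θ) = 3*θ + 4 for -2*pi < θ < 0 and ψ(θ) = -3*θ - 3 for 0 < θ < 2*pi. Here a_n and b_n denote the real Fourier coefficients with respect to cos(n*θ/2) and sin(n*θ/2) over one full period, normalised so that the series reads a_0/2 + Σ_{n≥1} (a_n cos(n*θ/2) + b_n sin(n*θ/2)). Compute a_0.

1 - 6*pi

a_0 = (1/(2*pi)) ∫_{-2*pi}^{2*pi} ψ(θ) dθ = (1/(2*pi)) · (2*pi*(1 - 6*pi)) = 1 - 6*pi.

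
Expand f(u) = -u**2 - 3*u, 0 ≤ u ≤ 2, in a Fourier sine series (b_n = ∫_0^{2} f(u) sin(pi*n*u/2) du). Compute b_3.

4*(8 - 45*pi**2)/(27*pi**3)

b_3 = ∫_0^{2} (-u**2 - 3*u) sin(3*pi*u/2) du.
Integrating by parts twice (tabular method), an antiderivative of (-u**2 - 3*u) sin(3*pi*u/2) is 2*u**2*cos(3*pi*u/2)/(3*pi) - 8*u*sin(3*pi*u/2)/(9*pi**2) + 2*u*cos(3*pi*u/2)/pi - 4*sin(3*pi*u/2)/(3*pi**2) - 16*cos(3*pi*u/2)/(27*pi**3); evaluating from 0 to 2: ∫_{0}^{2} (-u**2 - 3*u) sin(3*pi*u/2) du = (4*(4 - 45*pi**2)/(27*pi**3)) - (-16/(27*pi**3)) = 4*(8 - 45*pi**2)/(27*pi**3).
Hence b_3 = 4*(8 - 45*pi**2)/(27*pi**3).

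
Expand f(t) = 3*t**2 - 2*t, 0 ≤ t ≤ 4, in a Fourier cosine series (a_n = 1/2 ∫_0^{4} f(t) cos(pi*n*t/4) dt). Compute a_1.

-160/pi**2

a_1 = 1/2 ∫_0^{4} (3*t**2 - 2*t) cos(pi*t/4) dt.
Integrating by parts twice (tabular method), an antiderivative of (3*t**2 - 2*t) cos(pi*t/4) is 12*t**2*sin(pi*t/4)/pi - 8*t*sin(pi*t/4)/pi + 96*t*cos(pi*t/4)/pi**2 - 384*sin(pi*t/4)/pi**3 - 32*cos(pi*t/4)/pi**2; evaluating from 0 to 4: ∫_{0}^{4} (3*t**2 - 2*t) cos(pi*t/4) dt = (-352/pi**2) - (-32/pi**2) = -320/pi**2.
Hence a_1 = (1/2)·(-320/pi**2) = -160/pi**2.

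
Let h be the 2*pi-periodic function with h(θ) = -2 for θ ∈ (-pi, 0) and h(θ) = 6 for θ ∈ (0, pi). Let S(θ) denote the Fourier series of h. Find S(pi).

2

At θ = pi the one-sided limits are h(pi^-) = 6 and h(pi^+) = -2.
By Dirichlet's theorem the series converges to their average, [(6) + (-2)]/2 = 2.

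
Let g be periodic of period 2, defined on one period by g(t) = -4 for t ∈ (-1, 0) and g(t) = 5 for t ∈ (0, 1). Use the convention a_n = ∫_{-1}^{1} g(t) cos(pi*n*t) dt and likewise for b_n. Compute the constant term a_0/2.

1/2

a_0 = ∫_{-1}^{1} g(t) dt = 1.
So the constant term a_0/2 = 1/2.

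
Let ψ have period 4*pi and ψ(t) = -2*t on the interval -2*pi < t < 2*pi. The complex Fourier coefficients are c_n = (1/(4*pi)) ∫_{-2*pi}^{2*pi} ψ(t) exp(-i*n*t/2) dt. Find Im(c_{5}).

Since ψ is real-valued, Im(c_{5}) = -(1/(4*pi)) ∫_{-2*pi}^{2*pi} ψ(t) sin(5*t/2) dt = -b_{5}/2.
ψ is odd and sin(5*t/2) is odd, so the integrand is even: ∫_{-2*pi}^{2*pi} ψ(t) sin(5*t/2) dt = 2∫_0^{2*pi} ψ(t) sin(5*t/2) dt.
Integrating by parts (boundary term plus one more integral), an antiderivative of (-2*t) sin(5*t/2) is 4*t*cos(5*t/2)/5 - 8*sin(5*t/2)/25; evaluating from 0 to 2*pi: ∫_{0}^{2*pi} (-2*t) sin(5*t/2) dt = (-8*pi/5) - (0) = -8*pi/5.
So ∫_{-2*pi}^{2*pi} ψ(t) sin(5*t/2) dt = -16*pi/5.
Hence Im(c_{5}) = (-1/(4*pi))·(-16*pi/5) = 4/5.

4/5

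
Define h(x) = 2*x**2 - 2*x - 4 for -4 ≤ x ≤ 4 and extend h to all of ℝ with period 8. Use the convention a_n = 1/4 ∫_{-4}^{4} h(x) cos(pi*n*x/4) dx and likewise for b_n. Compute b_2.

8/pi

b_2 = 1/4 ∫_{-4}^{4} h(x) sin(pi*x/2) dx.
Integrating by parts twice (tabular method), an antiderivative of (2*x**2 - 2*x - 4) sin(pi*x/2) is -4*x**2*cos(pi*x/2)/pi + 16*x*sin(pi*x/2)/pi**2 + 4*x*cos(pi*x/2)/pi - 8*sin(pi*x/2)/pi**2 + 32*cos(pi*x/2)/pi**3 + 8*cos(pi*x/2)/pi; evaluating from -4 to 4: ∫_{-4}^{4} (2*x**2 - 2*x - 4) sin(pi*x/2) dx = (-40/pi + 32/pi**3) - (-72/pi + 32/pi**3) = 32/pi.
Hence b_2 = (1/4)·(32/pi) = 8/pi.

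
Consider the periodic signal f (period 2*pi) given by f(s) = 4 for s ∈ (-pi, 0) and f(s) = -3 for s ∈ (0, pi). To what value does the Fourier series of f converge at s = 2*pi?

1/2

s = 2*pi differs from s = 0 by 1 full period(s), and the series is 2*pi-periodic.
At s = 0 the one-sided limits are f(0^-) = 4 and f(0^+) = -3.
By Dirichlet's theorem the series converges to their average, [(4) + (-3)]/2 = 1/2.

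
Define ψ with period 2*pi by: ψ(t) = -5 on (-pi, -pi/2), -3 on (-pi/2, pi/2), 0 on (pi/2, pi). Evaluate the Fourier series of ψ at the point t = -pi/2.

-4

At t = -pi/2 the one-sided limits are ψ(-pi/2^-) = -5 and ψ(-pi/2^+) = -3.
By Dirichlet's theorem the series converges to their average, [(-5) + (-3)]/2 = -4.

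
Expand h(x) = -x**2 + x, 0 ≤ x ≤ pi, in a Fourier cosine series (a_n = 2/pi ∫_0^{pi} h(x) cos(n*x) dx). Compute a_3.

4*(-1 + pi)/(9*pi)

a_3 = 2/pi ∫_0^{pi} (-x**2 + x) cos(3*x) dx.
Integrating by parts twice (tabular method), an antiderivative of (-x**2 + x) cos(3*x) is -x**2*sin(3*x)/3 + x*sin(3*x)/3 - 2*x*cos(3*x)/9 + 2*sin(3*x)/27 + cos(3*x)/9; evaluating from 0 to pi: ∫_{0}^{pi} (-x**2 + x) cos(3*x) dx = (-1/9 + 2*pi/9) - (1/9) = -2/9 + 2*pi/9.
Hence a_3 = (2/pi)·(-2/9 + 2*pi/9) = 4*(-1 + pi)/(9*pi).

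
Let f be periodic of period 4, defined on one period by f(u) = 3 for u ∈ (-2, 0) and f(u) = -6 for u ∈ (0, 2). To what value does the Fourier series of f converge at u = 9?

-6

u = 9 differs from u = 1 by 2 full period(s), and the series is 4-periodic.
f is continuous at u = 1 with value -6, so the series converges to -6 there.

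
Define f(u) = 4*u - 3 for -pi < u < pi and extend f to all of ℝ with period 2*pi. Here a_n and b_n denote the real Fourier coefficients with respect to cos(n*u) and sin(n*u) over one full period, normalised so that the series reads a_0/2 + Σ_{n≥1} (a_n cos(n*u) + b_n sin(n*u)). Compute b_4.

b_4 = 1/pi ∫_{-pi}^{pi} f(u) sin(4*u) du.
Integrating by parts (boundary term plus one more integral), an antiderivative of (4*u - 3) sin(4*u) is -u*cos(4*u) + sin(4*u)/4 + 3*cos(4*u)/4; evaluating from -pi to pi: ∫_{-pi}^{pi} (4*u - 3) sin(4*u) du = (3/4 - pi) - (3/4 + pi) = -2*pi.
Hence b_4 = (1/pi)·(-2*pi) = -2.

-2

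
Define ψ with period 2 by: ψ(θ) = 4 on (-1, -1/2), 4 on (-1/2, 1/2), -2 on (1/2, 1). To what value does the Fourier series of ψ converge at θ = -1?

θ = -1 differs from θ = 1 by -1 full period(s), and the series is 2-periodic.
At θ = 1 the one-sided limits are ψ(1^-) = -2 and ψ(1^+) = 4.
By Dirichlet's theorem the series converges to their average, [(-2) + (4)]/2 = 1.

1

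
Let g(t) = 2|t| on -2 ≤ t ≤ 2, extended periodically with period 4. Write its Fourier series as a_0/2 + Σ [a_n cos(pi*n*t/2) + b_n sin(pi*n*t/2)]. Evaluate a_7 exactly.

a_7 = 1/2 ∫_{-2}^{2} g(t) cos(7*pi*t/2) dt.
g is even and cos(7*pi*t/2) is even, so the integrand is even and a_7 = ∫_0^{2} g(t) cos(7*pi*t/2) dt.
Integrating by parts (boundary term plus one more integral), an antiderivative of (2*t) cos(7*pi*t/2) is 4*t*sin(7*pi*t/2)/(7*pi) + 8*cos(7*pi*t/2)/(49*pi**2); evaluating from 0 to 2: ∫_{0}^{2} (2*t) cos(7*pi*t/2) dt = (-8/(49*pi**2)) - (8/(49*pi**2)) = -16/(49*pi**2).
Hence a_7 = -16/(49*pi**2).

-16/(49*pi**2)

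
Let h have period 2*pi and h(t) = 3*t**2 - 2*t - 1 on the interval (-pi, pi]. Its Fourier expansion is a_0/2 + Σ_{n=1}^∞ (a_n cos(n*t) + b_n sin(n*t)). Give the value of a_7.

a_7 = 1/pi ∫_{-pi}^{pi} h(t) cos(7*t) dt.
Integrating by parts twice (tabular method), an antiderivative of (3*t**2 - 2*t - 1) cos(7*t) is 3*t**2*sin(7*t)/7 - 2*t*sin(7*t)/7 + 6*t*cos(7*t)/49 - 55*sin(7*t)/343 - 2*cos(7*t)/49; evaluating from -pi to pi: ∫_{-pi}^{pi} (3*t**2 - 2*t - 1) cos(7*t) dt = (2/49 - 6*pi/49) - (2/49 + 6*pi/49) = -12*pi/49.
Hence a_7 = (1/pi)·(-12*pi/49) = -12/49.

-12/49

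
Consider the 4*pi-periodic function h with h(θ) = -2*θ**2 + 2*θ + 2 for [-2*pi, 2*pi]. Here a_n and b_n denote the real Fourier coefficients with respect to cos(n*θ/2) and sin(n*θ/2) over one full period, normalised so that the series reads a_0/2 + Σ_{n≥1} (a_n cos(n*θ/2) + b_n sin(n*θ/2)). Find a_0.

a_0 = (1/(2*pi)) ∫_{-2*pi}^{2*pi} h(θ) dθ = (1/(2*pi)) · (-32*pi**3/3 + 8*pi) = 4 - 16*pi**2/3.

4 - 16*pi**2/3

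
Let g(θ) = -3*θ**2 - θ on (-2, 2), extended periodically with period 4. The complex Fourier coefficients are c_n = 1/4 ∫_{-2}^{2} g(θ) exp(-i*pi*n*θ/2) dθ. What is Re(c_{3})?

Since g is real-valued, Re(c_{3}) = 1/4 ∫_{-2}^{2} g(θ) cos(3*pi*θ/2) dθ = a_{3}/2.
Integrating by parts twice (tabular method), an antiderivative of (-3*θ**2 - θ) cos(3*pi*θ/2) is -2*θ**2*sin(3*pi*θ/2)/pi - 2*θ*sin(3*pi*θ/2)/(3*pi) - 8*θ*cos(3*pi*θ/2)/(3*pi**2) + 16*sin(3*pi*θ/2)/(9*pi**3) - 4*cos(3*pi*θ/2)/(9*pi**2); evaluating from -2 to 2: ∫_{-2}^{2} (-3*θ**2 - θ) cos(3*pi*θ/2) dθ = (52/(9*pi**2)) - (-44/(9*pi**2)) = 32/(3*pi**2).
Hence Re(c_{3}) = (1/4)·(32/(3*pi**2)) = 8/(3*pi**2).

8/(3*pi**2)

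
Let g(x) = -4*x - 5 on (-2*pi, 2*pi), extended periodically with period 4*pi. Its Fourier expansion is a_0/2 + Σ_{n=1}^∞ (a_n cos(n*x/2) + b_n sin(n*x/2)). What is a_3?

0

a_3 = (1/(2*pi)) ∫_{-2*pi}^{2*pi} g(x) cos(3*x/2) dx.
Integrating by parts (boundary term plus one more integral), an antiderivative of (-4*x - 5) cos(3*x/2) is -8*x*sin(3*x/2)/3 - 10*sin(3*x/2)/3 - 16*cos(3*x/2)/9; evaluating from -2*pi to 2*pi: ∫_{-2*pi}^{2*pi} (-4*x - 5) cos(3*x/2) dx = (16/9) - (16/9) = 0.
Hence a_3 = (1/(2*pi))·(0) = 0.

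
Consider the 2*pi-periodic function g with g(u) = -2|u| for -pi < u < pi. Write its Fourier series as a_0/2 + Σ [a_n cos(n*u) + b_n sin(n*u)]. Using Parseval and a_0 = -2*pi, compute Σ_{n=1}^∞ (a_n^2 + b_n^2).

Parseval: a_0^2/2 + Σ_{n≥1} (a_n^2+b_n^2) = 1/pi ∫_{-pi}^{pi} g(u)^2 du = 8*pi**2/3.
Subtract a_0^2/2 = 2*pi**2: Σ (a_n^2+b_n^2) = 2*pi**2/3.

2*pi**2/3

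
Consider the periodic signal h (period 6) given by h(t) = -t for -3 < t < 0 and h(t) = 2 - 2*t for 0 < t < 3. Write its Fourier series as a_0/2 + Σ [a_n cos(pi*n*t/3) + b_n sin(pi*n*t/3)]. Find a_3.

2/(3*pi**2)

a_3 = 1/3 ∫_{-3}^{3} h(t) cos(pi*t) dt.
Split the integral at the breakpoints.
Integrating by parts (boundary term plus one more integral), an antiderivative of (-t) cos(pi*t) is -t*sin(pi*t)/pi - cos(pi*t)/pi**2; evaluating from -3 to 0: ∫_{-3}^{0} (-t) cos(pi*t) dt = (-1/pi**2) - (pi**(-2)) = -2/pi**2.
Integrating by parts (boundary term plus one more integral), an antiderivative of (2 - 2*t) cos(pi*t) is -2*t*sin(pi*t)/pi + 2*sin(pi*t)/pi - 2*cos(pi*t)/pi**2; evaluating from 0 to 3: ∫_{0}^{3} (2 - 2*t) cos(pi*t) dt = (2/pi**2) - (-2/pi**2) = 4/pi**2.
Summing the pieces and multiplying by (1/3) gives a_3 = 2/(3*pi**2).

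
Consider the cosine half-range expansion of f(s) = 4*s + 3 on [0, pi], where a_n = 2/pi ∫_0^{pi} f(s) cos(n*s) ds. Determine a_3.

a_3 = 2/pi ∫_0^{pi} (4*s + 3) cos(3*s) ds.
Integrating by parts (boundary term plus one more integral), an antiderivative of (4*s + 3) cos(3*s) is 4*s*sin(3*s)/3 + sin(3*s) + 4*cos(3*s)/9; evaluating from 0 to pi: ∫_{0}^{pi} (4*s + 3) cos(3*s) ds = (-4/9) - (4/9) = -8/9.
Hence a_3 = (2/pi)·(-8/9) = -16/(9*pi).

-16/(9*pi)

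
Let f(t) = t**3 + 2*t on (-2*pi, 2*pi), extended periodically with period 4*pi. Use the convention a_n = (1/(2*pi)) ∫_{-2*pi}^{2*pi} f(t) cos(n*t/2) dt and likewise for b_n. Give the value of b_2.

8 - 8*pi**2

b_2 = (1/(2*pi)) ∫_{-2*pi}^{2*pi} f(t) sin(t) dt.
f is odd and sin(t) is odd, so the integrand is even and b_2 = 1/pi ∫_0^{2*pi} f(t) sin(t) dt.
Integrating by parts three times (tabular method), an antiderivative of (t**3 + 2*t) sin(t) is -t**3*cos(t) + 3*t**2*sin(t) + 4*t*cos(t) - 4*sin(t); evaluating from 0 to 2*pi: ∫_{0}^{2*pi} (t**3 + 2*t) sin(t) dt = (8*pi*(1 - pi**2)) - (0) = 8*pi*(1 - pi**2).
Hence b_2 = (1/pi)·(8*pi*(1 - pi**2)) = 8 - 8*pi**2.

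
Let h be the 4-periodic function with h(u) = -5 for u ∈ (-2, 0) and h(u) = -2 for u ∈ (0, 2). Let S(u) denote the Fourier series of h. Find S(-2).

-7/2

u = -2 differs from u = 2 by -1 full period(s), and the series is 4-periodic.
At u = 2 the one-sided limits are h(2^-) = -2 and h(2^+) = -5.
By Dirichlet's theorem the series converges to their average, [(-2) + (-5)]/2 = -7/2.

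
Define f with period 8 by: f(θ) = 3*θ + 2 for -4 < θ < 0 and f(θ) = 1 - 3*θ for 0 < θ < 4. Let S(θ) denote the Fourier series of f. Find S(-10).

θ = -10 differs from θ = -2 by -1 full period(s), and the series is 8-periodic.
f is continuous at θ = -2 with value -4, so the series converges to -4 there.

-4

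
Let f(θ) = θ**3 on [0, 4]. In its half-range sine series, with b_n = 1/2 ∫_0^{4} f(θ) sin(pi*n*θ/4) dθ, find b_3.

128*(-2 + 3*pi**2)/(9*pi**3)

b_3 = 1/2 ∫_0^{4} (θ**3) sin(3*pi*θ/4) dθ.
Integrating by parts three times (tabular method), an antiderivative of (θ**3) sin(3*pi*θ/4) is -4*θ**3*cos(3*pi*θ/4)/(3*pi) + 16*θ**2*sin(3*pi*θ/4)/(3*pi**2) + 128*θ*cos(3*pi*θ/4)/(9*pi**3) - 512*sin(3*pi*θ/4)/(27*pi**4); evaluating from 0 to 4: ∫_{0}^{4} (θ**3) sin(3*pi*θ/4) dθ = (256*(-2 + 3*pi**2)/(9*pi**3)) - (0) = 256*(-2 + 3*pi**2)/(9*pi**3).
Hence b_3 = (1/2)·(256*(-2 + 3*pi**2)/(9*pi**3)) = 128*(-2 + 3*pi**2)/(9*pi**3).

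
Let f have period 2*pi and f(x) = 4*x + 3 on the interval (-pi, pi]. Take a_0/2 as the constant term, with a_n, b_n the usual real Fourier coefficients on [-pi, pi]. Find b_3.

8/3

b_3 = 1/pi ∫_{-pi}^{pi} f(x) sin(3*x) dx.
Integrating by parts (boundary term plus one more integral), an antiderivative of (4*x + 3) sin(3*x) is -4*x*cos(3*x)/3 + 4*sin(3*x)/9 - cos(3*x); evaluating from -pi to pi: ∫_{-pi}^{pi} (4*x + 3) sin(3*x) dx = (1 + 4*pi/3) - (1 - 4*pi/3) = 8*pi/3.
Hence b_3 = (1/pi)·(8*pi/3) = 8/3.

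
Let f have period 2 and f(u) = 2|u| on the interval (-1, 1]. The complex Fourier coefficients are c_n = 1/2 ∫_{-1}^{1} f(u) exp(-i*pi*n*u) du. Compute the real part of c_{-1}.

-4/pi**2

Since f is real-valued, Re(c_{-1}) = 1/2 ∫_{-1}^{1} f(u) cos(-pi*u) du = a_{1}/2.
f is even and cos(-pi*u) is even, so the integrand is even: ∫_{-1}^{1} f(u) cos(-pi*u) du = 2∫_0^{1} f(u) cos(-pi*u) du.
Integrating by parts (boundary term plus one more integral), an antiderivative of (2*u) cos(-pi*u) is 2*u*sin(pi*u)/pi + 2*cos(pi*u)/pi**2; evaluating from 0 to 1: ∫_{0}^{1} (2*u) cos(-pi*u) du = (-2/pi**2) - (2/pi**2) = -4/pi**2.
So ∫_{-1}^{1} f(u) cos(-pi*u) du = -8/pi**2.
Hence Re(c_{-1}) = (1/2)·(-8/pi**2) = -4/pi**2.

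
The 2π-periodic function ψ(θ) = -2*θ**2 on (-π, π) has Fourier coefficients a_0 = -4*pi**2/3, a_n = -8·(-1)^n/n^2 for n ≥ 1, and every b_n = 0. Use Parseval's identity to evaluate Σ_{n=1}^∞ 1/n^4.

Parseval: a_0^2/2 + Σ a_n^2 = (1/π) ∫_{-π}^{π} ψ(θ)^2 dθ = 8*pi**4/5.
Subtract a_0^2/2 = 8*pi**4/9: Σ a_n^2 = 32*pi**4/45.
Since a_n^2 = 64/n^4, Σ 1/n^4 = pi**4/90.

pi**4/90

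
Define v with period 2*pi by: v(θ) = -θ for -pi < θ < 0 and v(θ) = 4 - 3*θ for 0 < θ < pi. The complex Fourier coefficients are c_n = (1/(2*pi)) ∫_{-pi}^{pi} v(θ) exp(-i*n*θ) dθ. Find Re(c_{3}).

Since v is real-valued, Re(c_{3}) = (1/(2*pi)) ∫_{-pi}^{pi} v(θ) cos(3*θ) dθ = a_{3}/2.
Split the integral at the breakpoints.
Integrating by parts (boundary term plus one more integral), an antiderivative of (-θ) cos(3*θ) is -θ*sin(3*θ)/3 - cos(3*θ)/9; evaluating from -pi to 0: ∫_{-pi}^{0} (-θ) cos(3*θ) dθ = (-1/9) - (1/9) = -2/9.
Integrating by parts (boundary term plus one more integral), an antiderivative of (4 - 3*θ) cos(3*θ) is -θ*sin(3*θ) + 4*sin(3*θ)/3 - cos(3*θ)/3; evaluating from 0 to pi: ∫_{0}^{pi} (4 - 3*θ) cos(3*θ) dθ = (1/3) - (-1/3) = 2/3.
So ∫_{-pi}^{pi} v(θ) cos(3*θ) dθ = 4/9.
Hence Re(c_{3}) = (1/(2*pi))·(4/9) = 2/(9*pi).

2/(9*pi)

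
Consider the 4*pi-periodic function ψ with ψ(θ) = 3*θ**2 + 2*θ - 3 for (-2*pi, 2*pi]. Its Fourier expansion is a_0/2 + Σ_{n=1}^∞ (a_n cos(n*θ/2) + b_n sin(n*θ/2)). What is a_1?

-48

a_1 = (1/(2*pi)) ∫_{-2*pi}^{2*pi} ψ(θ) cos(θ/2) dθ.
Integrating by parts twice (tabular method), an antiderivative of (3*θ**2 + 2*θ - 3) cos(θ/2) is 6*θ**2*sin(θ/2) + 4*θ*sin(θ/2) + 24*θ*cos(θ/2) - 54*sin(θ/2) + 8*cos(θ/2); evaluating from -2*pi to 2*pi: ∫_{-2*pi}^{2*pi} (3*θ**2 + 2*θ - 3) cos(θ/2) dθ = (-48*pi - 8) - (-8 + 48*pi) = -96*pi.
Hence a_1 = (1/(2*pi))·(-96*pi) = -48.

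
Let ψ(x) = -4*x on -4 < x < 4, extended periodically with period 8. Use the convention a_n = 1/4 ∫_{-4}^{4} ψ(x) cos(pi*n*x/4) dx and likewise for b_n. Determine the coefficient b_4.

b_4 = 1/4 ∫_{-4}^{4} ψ(x) sin(pi*x) dx.
ψ is odd and sin(pi*x) is odd, so the integrand is even and b_4 = 1/2 ∫_0^{4} ψ(x) sin(pi*x) dx.
Integrating by parts (boundary term plus one more integral), an antiderivative of (-4*x) sin(pi*x) is 4*x*cos(pi*x)/pi - 4*sin(pi*x)/pi**2; evaluating from 0 to 4: ∫_{0}^{4} (-4*x) sin(pi*x) dx = (16/pi) - (0) = 16/pi.
Hence b_4 = (1/2)·(16/pi) = 8/pi.

8/pi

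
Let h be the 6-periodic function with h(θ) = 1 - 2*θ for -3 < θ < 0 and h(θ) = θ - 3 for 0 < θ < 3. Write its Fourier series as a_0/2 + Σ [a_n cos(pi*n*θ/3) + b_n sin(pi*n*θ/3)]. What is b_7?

-11/(7*pi)

b_7 = 1/3 ∫_{-3}^{3} h(θ) sin(7*pi*θ/3) dθ.
Split the integral at the breakpoints.
Integrating by parts (boundary term plus one more integral), an antiderivative of (1 - 2*θ) sin(7*pi*θ/3) is 6*θ*cos(7*pi*θ/3)/(7*pi) - 18*sin(7*pi*θ/3)/(49*pi**2) - 3*cos(7*pi*θ/3)/(7*pi); evaluating from -3 to 0: ∫_{-3}^{0} (1 - 2*θ) sin(7*pi*θ/3) dθ = (-3/(7*pi)) - (3/pi) = -24/(7*pi).
Integrating by parts (boundary term plus one more integral), an antiderivative of (θ - 3) sin(7*pi*θ/3) is -3*θ*cos(7*pi*θ/3)/(7*pi) + 9*sin(7*pi*θ/3)/(49*pi**2) + 9*cos(7*pi*θ/3)/(7*pi); evaluating from 0 to 3: ∫_{0}^{3} (θ - 3) sin(7*pi*θ/3) dθ = (0) - (9/(7*pi)) = -9/(7*pi).
Summing the pieces and multiplying by (1/3) gives b_7 = -11/(7*pi).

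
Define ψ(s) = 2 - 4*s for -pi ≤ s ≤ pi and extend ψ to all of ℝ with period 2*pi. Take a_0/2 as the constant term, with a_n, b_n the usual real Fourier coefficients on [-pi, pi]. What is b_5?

b_5 = 1/pi ∫_{-pi}^{pi} ψ(s) sin(5*s) ds.
Integrating by parts (boundary term plus one more integral), an antiderivative of (2 - 4*s) sin(5*s) is 4*s*cos(5*s)/5 - 4*sin(5*s)/25 - 2*cos(5*s)/5; evaluating from -pi to pi: ∫_{-pi}^{pi} (2 - 4*s) sin(5*s) ds = (2/5 - 4*pi/5) - (2/5 + 4*pi/5) = -8*pi/5.
Hence b_5 = (1/pi)·(-8*pi/5) = -8/5.

-8/5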